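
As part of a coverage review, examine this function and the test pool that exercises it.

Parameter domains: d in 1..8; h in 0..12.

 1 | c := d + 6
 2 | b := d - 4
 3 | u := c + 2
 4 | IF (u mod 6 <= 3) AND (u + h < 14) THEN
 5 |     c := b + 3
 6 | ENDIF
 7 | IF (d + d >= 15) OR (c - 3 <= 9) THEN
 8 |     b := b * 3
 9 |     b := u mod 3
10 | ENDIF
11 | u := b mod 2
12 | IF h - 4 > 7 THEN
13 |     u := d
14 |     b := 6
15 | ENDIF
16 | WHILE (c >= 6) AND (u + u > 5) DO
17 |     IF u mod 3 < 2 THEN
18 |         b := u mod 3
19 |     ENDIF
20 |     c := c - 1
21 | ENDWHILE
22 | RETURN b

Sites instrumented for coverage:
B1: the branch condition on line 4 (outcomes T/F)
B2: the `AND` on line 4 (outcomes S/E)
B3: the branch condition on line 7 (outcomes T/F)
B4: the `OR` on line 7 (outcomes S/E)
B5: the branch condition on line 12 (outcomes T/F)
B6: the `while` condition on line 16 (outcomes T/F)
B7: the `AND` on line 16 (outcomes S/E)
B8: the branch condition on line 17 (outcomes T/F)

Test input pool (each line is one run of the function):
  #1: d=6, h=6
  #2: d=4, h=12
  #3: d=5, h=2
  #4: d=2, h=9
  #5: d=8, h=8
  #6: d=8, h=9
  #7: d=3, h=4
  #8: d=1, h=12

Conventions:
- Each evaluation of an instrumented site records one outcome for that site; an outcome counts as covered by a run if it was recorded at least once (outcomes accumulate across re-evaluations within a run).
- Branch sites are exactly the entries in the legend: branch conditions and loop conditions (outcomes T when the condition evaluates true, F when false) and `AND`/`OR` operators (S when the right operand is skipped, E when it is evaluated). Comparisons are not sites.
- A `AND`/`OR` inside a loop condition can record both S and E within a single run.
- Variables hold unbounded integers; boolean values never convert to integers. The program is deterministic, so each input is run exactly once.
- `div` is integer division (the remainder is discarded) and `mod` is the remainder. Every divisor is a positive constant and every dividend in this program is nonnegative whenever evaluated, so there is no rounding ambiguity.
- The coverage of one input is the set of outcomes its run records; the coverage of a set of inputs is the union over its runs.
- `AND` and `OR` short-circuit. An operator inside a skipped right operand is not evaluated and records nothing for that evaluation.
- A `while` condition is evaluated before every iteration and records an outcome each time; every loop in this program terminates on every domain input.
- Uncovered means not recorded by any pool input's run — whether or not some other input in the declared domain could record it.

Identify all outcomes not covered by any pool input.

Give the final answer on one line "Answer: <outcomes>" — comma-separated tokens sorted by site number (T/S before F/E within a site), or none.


input #1 (d=6, h=6): events B2->E, B1->F, B4->E, B3->T, B5->F, B7->E, B6->F; covers B1=F, B2=E, B3=T, B4=E, B5=F, B6=F, B7=E
input #2 (d=4, h=12): events B2->E, B1->F, B4->E, B3->T, B5->T, B7->E, B6->T, B8->T, B7->E, B6->T, B8->T, B7->E, B6->T, B8->T, ...; covers B1=F, B2=E, B3=T, B4=E, B5=T, B6=T, B6=F, B7=S, B7=E, B8=T
input #3 (d=5, h=2): events B2->E, B1->F, B4->E, B3->T, B5->F, B7->E, B6->F; covers B1=F, B2=E, B3=T, B4=E, B5=F, B6=F, B7=E
input #4 (d=2, h=9): events B2->S, B1->F, B4->E, B3->T, B5->F, B7->E, B6->F; covers B1=F, B2=S, B3=T, B4=E, B5=F, B6=F, B7=E
input #5 (d=8, h=8): events B2->S, B1->F, B4->S, B3->T, B5->F, B7->E, B6->F; covers B1=F, B2=S, B3=T, B4=S, B5=F, B6=F, B7=E
input #6 (d=8, h=9): events B2->S, B1->F, B4->S, B3->T, B5->F, B7->E, B6->F; covers B1=F, B2=S, B3=T, B4=S, B5=F, B6=F, B7=E
input #7 (d=3, h=4): events B2->S, B1->F, B4->E, B3->T, B5->F, B7->E, B6->F; covers B1=F, B2=S, B3=T, B4=E, B5=F, B6=F, B7=E
input #8 (d=1, h=12): events B2->E, B1->F, B4->E, B3->T, B5->T, B7->E, B6->F; covers B1=F, B2=E, B3=T, B4=E, B5=T, B6=F, B7=E
union over the pool: B1=F, B2=S, B2=E, B3=T, B4=S, B4=E, B5=T, B5=F, B6=T, B6=F, B7=S, B7=E, B8=T
uncovered (3 of 16): B1=T, B3=F, B8=F
Answer: B1=T, B3=F, B8=F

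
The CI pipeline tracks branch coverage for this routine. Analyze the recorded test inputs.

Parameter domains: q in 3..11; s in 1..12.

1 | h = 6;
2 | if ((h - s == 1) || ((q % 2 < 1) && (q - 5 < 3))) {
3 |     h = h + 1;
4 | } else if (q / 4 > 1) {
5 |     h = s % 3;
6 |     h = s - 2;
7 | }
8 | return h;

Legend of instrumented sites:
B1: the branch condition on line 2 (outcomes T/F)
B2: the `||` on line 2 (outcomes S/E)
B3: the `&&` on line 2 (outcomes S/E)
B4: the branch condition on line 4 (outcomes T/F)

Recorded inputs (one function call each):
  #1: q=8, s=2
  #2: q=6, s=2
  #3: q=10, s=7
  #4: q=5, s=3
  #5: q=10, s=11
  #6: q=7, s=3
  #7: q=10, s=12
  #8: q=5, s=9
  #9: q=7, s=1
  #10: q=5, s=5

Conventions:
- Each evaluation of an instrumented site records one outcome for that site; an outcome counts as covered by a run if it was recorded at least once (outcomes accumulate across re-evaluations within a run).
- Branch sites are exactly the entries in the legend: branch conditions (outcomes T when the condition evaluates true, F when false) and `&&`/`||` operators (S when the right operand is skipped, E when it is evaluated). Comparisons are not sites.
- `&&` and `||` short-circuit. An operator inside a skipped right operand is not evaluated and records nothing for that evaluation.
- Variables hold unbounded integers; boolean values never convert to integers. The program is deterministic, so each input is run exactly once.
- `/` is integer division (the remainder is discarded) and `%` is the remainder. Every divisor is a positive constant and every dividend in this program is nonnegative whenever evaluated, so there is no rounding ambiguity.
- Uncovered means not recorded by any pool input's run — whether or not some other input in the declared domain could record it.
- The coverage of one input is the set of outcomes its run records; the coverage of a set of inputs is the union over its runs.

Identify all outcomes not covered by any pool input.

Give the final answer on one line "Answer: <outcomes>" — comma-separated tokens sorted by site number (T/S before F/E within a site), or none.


run #1 (q=8, s=2) runs B2->E, B3->E, B1->F, B4->T; records B1=F, B2=E, B3=E, B4=T
run #2 (q=6, s=2) runs B2->E, B3->E, B1->T; records B1=T, B2=E, B3=E
run #3 (q=10, s=7) runs B2->E, B3->E, B1->F, B4->T; records B1=F, B2=E, B3=E, B4=T
run #4 (q=5, s=3) runs B2->E, B3->S, B1->F, B4->F; records B1=F, B2=E, B3=S, B4=F
run #5 (q=10, s=11) runs B2->E, B3->E, B1->F, B4->T; records B1=F, B2=E, B3=E, B4=T
run #6 (q=7, s=3) runs B2->E, B3->S, B1->F, B4->F; records B1=F, B2=E, B3=S, B4=F
run #7 (q=10, s=12) runs B2->E, B3->E, B1->F, B4->T; records B1=F, B2=E, B3=E, B4=T
run #8 (q=5, s=9) runs B2->E, B3->S, B1->F, B4->F; records B1=F, B2=E, B3=S, B4=F
run #9 (q=7, s=1) runs B2->E, B3->S, B1->F, B4->F; records B1=F, B2=E, B3=S, B4=F
run #10 (q=5, s=5) runs B2->S, B1->T; records B1=T, B2=S
union over the pool: B1=T, B1=F, B2=S, B2=E, B3=S, B3=E, B4=T, B4=F
uncovered (0 of 8): none
Answer: none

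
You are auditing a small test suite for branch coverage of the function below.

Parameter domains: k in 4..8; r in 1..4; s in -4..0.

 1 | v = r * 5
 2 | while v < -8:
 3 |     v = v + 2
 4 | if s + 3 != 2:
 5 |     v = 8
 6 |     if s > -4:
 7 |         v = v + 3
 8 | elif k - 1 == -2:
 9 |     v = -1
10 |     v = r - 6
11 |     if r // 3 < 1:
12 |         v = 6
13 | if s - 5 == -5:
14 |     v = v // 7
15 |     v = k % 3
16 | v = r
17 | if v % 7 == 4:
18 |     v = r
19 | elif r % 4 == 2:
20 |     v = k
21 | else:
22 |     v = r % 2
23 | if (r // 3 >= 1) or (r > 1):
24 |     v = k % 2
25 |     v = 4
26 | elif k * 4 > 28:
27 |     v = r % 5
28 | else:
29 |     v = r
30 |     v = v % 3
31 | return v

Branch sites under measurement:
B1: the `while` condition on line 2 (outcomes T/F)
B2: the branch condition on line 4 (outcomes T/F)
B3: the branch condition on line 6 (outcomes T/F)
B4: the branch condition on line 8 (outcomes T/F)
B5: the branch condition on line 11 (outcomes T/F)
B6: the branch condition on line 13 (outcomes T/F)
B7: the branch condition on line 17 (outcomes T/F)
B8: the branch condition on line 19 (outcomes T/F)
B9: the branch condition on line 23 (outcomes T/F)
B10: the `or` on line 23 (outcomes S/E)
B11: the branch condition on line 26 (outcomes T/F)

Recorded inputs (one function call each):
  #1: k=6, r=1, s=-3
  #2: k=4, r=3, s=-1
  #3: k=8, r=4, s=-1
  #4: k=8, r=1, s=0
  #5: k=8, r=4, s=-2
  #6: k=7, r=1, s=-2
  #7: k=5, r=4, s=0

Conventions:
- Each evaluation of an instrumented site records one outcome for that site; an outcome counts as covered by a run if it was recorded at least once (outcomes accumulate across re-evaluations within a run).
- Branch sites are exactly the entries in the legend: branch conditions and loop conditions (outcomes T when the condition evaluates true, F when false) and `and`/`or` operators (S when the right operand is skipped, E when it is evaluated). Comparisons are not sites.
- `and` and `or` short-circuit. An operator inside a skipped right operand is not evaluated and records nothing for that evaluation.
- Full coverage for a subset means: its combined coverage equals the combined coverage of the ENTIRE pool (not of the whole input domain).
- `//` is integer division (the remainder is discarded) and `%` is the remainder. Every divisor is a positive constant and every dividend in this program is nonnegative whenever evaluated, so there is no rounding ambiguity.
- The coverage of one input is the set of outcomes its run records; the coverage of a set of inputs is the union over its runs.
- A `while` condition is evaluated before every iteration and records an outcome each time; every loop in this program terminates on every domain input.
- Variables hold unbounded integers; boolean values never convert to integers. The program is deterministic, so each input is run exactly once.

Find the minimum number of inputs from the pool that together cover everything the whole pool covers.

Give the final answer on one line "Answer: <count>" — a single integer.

run #1 (k=6, r=1, s=-3) runs B1->F, B2->T, B3->T, B6->F, B7->F, B8->F, B10->E, B9->F, B11->F; records B1=F, B2=T, B3=T, B6=F, B7=F, B8=F, B9=F, B10=E, B11=F
run #2 (k=4, r=3, s=-1) runs B1->F, B2->F, B4->F, B6->F, B7->F, B8->F, B10->S, B9->T; records B1=F, B2=F, B4=F, B6=F, B7=F, B8=F, B9=T, B10=S
run #3 (k=8, r=4, s=-1) runs B1->F, B2->F, B4->F, B6->F, B7->T, B10->S, B9->T; records B1=F, B2=F, B4=F, B6=F, B7=T, B9=T, B10=S
run #4 (k=8, r=1, s=0) runs B1->F, B2->T, B3->T, B6->T, B7->F, B8->F, B10->E, B9->F, B11->T; records B1=F, B2=T, B3=T, B6=T, B7=F, B8=F, B9=F, B10=E, B11=T
run #5 (k=8, r=4, s=-2) runs B1->F, B2->T, B3->T, B6->F, B7->T, B10->S, B9->T; records B1=F, B2=T, B3=T, B6=F, B7=T, B9=T, B10=S
run #6 (k=7, r=1, s=-2) runs B1->F, B2->T, B3->T, B6->F, B7->F, B8->F, B10->E, B9->F, B11->F; records B1=F, B2=T, B3=T, B6=F, B7=F, B8=F, B9=F, B10=E, B11=F
run #7 (k=5, r=4, s=0) runs B1->F, B2->T, B3->T, B6->T, B7->T, B10->S, B9->T; records B1=F, B2=T, B3=T, B6=T, B7=T, B9=T, B10=S
the full pool covers 16 outcomes: B1=F, B2=T, B2=F, B3=T, B4=F, B6=T, B6=F, B7=T, B7=F, B8=F, B9=T, B9=F, B10=S, B10=E, B11=T, B11=F
no size-1 subset reaches all 16 outcomes (best union: 9/16)
no size-2 subset reaches all 16 outcomes (best union: 15/16)
the canonical winner is {1, 3, 4}: size 3, full 16-outcome coverage, earliest index list among size-3 covers

Answer: 3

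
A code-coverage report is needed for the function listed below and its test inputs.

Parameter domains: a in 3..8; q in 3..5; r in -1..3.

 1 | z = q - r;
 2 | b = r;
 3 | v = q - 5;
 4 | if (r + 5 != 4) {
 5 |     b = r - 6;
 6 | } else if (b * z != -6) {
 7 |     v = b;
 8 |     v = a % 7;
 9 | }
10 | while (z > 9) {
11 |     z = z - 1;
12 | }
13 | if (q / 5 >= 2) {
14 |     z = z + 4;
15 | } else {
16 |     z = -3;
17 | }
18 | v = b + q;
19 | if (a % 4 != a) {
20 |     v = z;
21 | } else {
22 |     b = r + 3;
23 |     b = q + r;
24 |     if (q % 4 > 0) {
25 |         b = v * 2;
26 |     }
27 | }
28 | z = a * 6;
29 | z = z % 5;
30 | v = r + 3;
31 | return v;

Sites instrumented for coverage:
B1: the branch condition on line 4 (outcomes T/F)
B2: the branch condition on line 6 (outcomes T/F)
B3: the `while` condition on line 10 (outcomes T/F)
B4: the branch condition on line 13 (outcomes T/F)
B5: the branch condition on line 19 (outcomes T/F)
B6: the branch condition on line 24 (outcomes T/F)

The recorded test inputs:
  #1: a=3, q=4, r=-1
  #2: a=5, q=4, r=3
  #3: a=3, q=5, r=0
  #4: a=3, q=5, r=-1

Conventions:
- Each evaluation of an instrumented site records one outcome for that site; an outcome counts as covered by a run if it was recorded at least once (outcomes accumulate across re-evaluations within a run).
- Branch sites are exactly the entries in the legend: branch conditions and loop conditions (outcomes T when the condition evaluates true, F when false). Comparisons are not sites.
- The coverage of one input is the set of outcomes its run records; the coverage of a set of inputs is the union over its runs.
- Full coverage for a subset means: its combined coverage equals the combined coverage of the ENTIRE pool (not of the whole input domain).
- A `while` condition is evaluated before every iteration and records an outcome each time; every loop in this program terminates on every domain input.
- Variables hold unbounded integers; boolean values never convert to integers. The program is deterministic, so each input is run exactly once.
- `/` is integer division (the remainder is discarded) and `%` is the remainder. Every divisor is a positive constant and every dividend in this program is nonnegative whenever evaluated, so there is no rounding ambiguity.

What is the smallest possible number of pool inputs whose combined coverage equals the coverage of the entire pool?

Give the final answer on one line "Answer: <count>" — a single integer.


test 1 (a=3, q=4, r=-1) hits B1=F, B2=T, B3=F, B4=F, B5=F, B6=F
test 2 (a=5, q=4, r=3) hits B1=T, B3=F, B4=F, B5=T
test 3 (a=3, q=5, r=0) hits B1=T, B3=F, B4=F, B5=F, B6=T
test 4 (a=3, q=5, r=-1) hits B1=F, B2=F, B3=F, B4=F, B5=F, B6=T
union over all inputs: B1=T, B1=F, B2=T, B2=F, B3=F, B4=F, B5=T, B5=F, B6=T, B6=F (10 outcomes)
size 1 is not enough: best union over all size-1 subsets is 6/10
size 2 is not enough: best union over all size-2 subsets is 8/10
at size 3, {1, 2, 4} reaches all 10 outcomes; every lexicographically earlier size-3 subset fails
Answer: 3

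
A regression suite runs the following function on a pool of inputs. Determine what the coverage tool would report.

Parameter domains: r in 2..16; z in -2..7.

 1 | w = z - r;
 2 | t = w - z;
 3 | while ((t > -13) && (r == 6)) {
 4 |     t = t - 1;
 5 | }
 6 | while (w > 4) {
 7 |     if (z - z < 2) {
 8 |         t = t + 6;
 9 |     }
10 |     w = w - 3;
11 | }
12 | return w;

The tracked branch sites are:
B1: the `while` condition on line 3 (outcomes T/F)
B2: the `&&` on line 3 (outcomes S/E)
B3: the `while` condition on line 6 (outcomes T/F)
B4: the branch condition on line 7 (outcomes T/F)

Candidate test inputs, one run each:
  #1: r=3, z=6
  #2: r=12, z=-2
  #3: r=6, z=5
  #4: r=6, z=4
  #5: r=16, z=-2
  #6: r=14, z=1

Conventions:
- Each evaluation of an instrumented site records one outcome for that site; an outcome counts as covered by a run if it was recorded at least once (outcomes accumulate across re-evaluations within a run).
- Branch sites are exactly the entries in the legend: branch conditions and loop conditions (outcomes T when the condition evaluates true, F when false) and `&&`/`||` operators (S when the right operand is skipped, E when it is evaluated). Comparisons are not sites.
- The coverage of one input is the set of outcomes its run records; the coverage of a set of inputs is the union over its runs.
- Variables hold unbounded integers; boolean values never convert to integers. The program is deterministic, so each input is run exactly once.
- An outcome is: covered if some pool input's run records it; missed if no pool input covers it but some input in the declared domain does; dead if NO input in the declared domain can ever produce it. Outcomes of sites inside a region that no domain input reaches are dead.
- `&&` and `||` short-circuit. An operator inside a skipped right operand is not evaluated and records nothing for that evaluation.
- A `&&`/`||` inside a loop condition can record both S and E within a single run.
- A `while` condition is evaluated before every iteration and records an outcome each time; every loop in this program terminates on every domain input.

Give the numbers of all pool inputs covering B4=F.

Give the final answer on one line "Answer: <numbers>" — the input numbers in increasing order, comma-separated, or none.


input #1 (r=3, z=6): misses B4=F
input #2 (r=12, z=-2): misses B4=F
input #3 (r=6, z=5): misses B4=F
input #4 (r=6, z=4): misses B4=F
input #5 (r=16, z=-2): misses B4=F
input #6 (r=14, z=1): misses B4=F
Answer: none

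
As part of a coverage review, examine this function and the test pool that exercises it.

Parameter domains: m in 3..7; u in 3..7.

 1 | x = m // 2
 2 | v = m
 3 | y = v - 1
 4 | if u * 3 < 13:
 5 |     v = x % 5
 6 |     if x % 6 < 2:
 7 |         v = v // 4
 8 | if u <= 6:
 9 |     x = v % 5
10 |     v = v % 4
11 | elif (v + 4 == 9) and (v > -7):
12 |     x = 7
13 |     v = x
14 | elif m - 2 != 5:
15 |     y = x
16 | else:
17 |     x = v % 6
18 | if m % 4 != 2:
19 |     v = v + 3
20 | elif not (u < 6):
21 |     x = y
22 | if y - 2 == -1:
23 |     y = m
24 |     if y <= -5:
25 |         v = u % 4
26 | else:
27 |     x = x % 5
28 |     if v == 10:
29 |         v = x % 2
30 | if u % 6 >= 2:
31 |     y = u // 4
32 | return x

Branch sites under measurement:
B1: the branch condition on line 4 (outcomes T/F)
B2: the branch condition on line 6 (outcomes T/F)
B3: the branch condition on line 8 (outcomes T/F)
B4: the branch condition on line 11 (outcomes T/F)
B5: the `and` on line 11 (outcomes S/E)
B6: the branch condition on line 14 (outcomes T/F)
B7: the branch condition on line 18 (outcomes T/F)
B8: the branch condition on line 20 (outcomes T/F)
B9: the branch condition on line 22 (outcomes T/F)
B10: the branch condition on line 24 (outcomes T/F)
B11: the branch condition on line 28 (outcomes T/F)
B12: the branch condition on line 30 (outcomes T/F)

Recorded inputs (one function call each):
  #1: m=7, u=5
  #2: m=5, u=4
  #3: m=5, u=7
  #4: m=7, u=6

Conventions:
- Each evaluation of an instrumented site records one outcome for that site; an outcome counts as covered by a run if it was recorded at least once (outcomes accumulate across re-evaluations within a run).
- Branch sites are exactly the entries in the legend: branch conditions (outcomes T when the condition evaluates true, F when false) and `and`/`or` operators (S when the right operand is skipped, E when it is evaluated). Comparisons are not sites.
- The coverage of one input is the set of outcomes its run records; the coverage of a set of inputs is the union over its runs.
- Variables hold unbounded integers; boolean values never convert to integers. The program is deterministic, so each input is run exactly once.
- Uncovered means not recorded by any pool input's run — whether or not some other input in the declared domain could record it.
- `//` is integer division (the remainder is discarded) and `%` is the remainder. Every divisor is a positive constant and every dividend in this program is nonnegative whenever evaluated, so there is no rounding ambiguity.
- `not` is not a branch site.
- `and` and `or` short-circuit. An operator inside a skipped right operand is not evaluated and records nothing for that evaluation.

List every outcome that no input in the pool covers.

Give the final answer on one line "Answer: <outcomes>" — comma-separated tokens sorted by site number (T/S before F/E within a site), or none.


#1 (m=7, u=5) -> B1->F, B3->T, B7->T, B9->F, B11->F, B12->T; covered: B1=F, B3=T, B7=T, B9=F, B11=F, B12=T
#2 (m=5, u=4) -> B1->T, B2->F, B3->T, B7->T, B9->F, B11->F, B12->T; covered: B1=T, B2=F, B3=T, B7=T, B9=F, B11=F, B12=T
#3 (m=5, u=7) -> B1->F, B3->F, B5->E, B4->T, B7->T, B9->F, B11->T, B12->F; covered: B1=F, B3=F, B4=T, B5=E, B7=T, B9=F, B11=T, B12=F
#4 (m=7, u=6) -> B1->F, B3->T, B7->T, B9->F, B11->F, B12->F; covered: B1=F, B3=T, B7=T, B9=F, B11=F, B12=F
union over the pool: B1=T, B1=F, B2=F, B3=T, B3=F, B4=T, B5=E, B7=T, B9=F, B11=T, B11=F, B12=T, B12=F
uncovered (11 of 24): B2=T, B4=F, B5=S, B6=T, B6=F, B7=F, B8=T, B8=F, B9=T, B10=T, B10=F
Answer: B2=T, B4=F, B5=S, B6=T, B6=F, B7=F, B8=T, B8=F, B9=T, B10=T, B10=F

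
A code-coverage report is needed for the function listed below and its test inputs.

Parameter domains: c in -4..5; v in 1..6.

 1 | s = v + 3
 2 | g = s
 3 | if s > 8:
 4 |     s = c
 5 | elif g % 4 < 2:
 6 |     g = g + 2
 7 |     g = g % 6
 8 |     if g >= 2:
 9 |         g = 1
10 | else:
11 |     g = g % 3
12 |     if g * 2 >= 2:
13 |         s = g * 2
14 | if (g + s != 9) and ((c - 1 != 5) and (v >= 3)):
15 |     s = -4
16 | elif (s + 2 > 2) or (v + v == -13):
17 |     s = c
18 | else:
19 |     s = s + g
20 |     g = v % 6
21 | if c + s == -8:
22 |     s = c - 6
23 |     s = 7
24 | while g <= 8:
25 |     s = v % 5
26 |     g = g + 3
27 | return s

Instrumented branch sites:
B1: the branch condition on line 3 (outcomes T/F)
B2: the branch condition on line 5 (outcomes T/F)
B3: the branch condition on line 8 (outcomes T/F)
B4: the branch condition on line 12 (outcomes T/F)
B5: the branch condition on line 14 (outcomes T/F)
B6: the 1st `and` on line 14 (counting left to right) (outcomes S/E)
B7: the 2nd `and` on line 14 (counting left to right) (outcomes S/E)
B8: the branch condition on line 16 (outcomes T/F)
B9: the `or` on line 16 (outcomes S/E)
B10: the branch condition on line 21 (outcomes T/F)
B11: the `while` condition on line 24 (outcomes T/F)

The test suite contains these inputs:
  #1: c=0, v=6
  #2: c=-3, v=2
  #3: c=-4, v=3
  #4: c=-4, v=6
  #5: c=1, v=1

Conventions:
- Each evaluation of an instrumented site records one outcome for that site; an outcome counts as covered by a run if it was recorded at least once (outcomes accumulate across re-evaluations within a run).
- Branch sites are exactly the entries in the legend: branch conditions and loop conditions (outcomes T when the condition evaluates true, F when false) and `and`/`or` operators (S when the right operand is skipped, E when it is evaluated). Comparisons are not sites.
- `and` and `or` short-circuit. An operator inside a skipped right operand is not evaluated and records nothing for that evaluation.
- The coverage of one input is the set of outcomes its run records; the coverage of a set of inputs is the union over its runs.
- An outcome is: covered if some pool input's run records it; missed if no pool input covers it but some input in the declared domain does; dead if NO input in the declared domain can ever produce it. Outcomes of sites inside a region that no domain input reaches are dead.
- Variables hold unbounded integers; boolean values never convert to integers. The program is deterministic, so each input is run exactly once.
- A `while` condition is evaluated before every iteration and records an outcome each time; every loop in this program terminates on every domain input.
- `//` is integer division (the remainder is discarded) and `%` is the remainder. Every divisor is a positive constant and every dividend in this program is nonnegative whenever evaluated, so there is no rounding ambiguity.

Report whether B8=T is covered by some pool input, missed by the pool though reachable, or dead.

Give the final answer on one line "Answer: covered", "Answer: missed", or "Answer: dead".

B8=T is recorded by pool input(s) 2, 5 -> covered

Answer: covered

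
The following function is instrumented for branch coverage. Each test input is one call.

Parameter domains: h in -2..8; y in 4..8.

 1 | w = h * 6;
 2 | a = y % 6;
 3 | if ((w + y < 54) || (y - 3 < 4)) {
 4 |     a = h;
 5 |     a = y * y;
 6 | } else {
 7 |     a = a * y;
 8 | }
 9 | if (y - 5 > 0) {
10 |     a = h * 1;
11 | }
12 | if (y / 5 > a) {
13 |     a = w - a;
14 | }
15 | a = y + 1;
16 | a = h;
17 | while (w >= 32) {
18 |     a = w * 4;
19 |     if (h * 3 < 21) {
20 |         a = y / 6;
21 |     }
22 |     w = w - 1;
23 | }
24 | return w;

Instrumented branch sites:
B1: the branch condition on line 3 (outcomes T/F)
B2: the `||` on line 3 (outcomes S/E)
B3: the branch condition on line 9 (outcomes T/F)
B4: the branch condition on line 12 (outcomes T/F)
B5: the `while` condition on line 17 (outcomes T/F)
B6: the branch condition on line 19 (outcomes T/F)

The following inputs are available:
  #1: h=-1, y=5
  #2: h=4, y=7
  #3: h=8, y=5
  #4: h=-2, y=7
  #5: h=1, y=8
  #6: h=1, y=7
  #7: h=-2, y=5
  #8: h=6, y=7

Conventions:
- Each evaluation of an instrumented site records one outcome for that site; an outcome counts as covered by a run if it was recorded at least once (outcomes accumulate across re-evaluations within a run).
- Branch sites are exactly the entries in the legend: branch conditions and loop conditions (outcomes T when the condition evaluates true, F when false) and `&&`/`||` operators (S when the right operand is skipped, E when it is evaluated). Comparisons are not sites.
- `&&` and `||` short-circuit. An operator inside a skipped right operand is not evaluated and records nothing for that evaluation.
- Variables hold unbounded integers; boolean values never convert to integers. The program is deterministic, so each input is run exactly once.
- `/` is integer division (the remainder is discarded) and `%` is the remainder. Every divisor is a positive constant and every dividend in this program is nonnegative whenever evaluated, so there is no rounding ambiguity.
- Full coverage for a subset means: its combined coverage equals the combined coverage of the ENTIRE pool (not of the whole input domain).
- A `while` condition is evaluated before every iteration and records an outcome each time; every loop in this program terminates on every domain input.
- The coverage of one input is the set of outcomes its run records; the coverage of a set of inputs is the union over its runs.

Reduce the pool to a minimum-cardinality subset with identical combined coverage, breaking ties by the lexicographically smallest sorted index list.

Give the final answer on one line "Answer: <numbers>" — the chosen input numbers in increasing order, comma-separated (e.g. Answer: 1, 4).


input #1, h=-1, y=5: outcomes B1=T, B2=S, B3=F, B4=F, B5=F
input #2, h=4, y=7: outcomes B1=T, B2=S, B3=T, B4=F, B5=F
input #3, h=8, y=5: outcomes B1=T, B2=S, B3=F, B4=F, B5=T, B5=F, B6=F
input #4, h=-2, y=7: outcomes B1=T, B2=S, B3=T, B4=T, B5=F
input #5, h=1, y=8: outcomes B1=T, B2=S, B3=T, B4=F, B5=F
input #6, h=1, y=7: outcomes B1=T, B2=S, B3=T, B4=F, B5=F
input #7, h=-2, y=5: outcomes B1=T, B2=S, B3=F, B4=F, B5=F
input #8, h=6, y=7: outcomes B1=T, B2=S, B3=T, B4=F, B5=T, B5=F, B6=T
together the pool reaches 10 outcomes: B1=T, B2=S, B3=T, B3=F, B4=T, B4=F, B5=T, B5=F, B6=T, B6=F
no size-1 subset reaches all 10 outcomes (best union: 7/10)
no size-2 subset reaches all 10 outcomes (best union: 9/10)
size 3: inputs {3, 4, 8} cover all 10 outcomes, and no lexicographically smaller subset of this size does
Answer: 3, 4, 8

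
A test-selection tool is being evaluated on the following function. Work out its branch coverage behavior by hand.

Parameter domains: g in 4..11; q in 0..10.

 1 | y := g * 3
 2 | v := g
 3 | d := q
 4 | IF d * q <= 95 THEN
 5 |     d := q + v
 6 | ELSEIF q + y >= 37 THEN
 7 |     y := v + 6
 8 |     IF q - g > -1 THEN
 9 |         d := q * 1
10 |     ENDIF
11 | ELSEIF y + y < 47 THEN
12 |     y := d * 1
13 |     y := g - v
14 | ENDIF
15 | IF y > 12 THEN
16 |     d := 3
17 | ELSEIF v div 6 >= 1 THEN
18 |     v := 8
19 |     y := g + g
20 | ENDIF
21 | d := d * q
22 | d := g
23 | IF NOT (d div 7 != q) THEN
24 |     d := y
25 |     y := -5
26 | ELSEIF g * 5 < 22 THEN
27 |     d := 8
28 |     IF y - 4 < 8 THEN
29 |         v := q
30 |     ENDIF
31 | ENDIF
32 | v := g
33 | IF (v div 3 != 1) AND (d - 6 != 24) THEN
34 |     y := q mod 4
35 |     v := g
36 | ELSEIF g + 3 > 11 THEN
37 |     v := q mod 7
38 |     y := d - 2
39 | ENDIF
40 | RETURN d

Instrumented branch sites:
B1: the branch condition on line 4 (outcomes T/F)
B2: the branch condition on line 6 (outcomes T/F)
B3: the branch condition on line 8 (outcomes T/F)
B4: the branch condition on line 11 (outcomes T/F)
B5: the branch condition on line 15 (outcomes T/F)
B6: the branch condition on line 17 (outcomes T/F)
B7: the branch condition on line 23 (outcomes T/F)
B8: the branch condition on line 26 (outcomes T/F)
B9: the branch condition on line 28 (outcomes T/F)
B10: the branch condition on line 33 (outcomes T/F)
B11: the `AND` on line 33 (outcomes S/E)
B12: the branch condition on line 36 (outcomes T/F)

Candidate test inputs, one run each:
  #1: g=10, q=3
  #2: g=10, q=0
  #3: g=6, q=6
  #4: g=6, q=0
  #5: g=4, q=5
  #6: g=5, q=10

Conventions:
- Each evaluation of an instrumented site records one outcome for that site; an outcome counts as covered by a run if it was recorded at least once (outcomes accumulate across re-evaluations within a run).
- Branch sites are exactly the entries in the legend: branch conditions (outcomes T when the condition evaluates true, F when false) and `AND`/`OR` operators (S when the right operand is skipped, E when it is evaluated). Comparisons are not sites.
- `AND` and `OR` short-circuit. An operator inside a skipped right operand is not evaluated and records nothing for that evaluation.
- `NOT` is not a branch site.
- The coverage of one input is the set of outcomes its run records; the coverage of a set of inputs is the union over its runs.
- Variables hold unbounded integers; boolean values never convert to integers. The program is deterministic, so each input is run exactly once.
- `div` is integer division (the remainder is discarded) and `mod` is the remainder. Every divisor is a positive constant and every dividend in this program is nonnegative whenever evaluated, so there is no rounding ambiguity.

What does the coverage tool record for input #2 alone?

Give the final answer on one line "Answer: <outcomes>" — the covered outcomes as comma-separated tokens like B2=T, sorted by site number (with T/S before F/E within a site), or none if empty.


Tracing the run of input #2 (g=10, q=0):
  B1->T, B5->T, B7->F, B8->F, B11->E, B10->T
deduplicating events, the covered set is: B1=T, B5=T, B7=F, B8=F, B10=T, B11=E
Answer: B1=T, B5=T, B7=F, B8=F, B10=T, B11=E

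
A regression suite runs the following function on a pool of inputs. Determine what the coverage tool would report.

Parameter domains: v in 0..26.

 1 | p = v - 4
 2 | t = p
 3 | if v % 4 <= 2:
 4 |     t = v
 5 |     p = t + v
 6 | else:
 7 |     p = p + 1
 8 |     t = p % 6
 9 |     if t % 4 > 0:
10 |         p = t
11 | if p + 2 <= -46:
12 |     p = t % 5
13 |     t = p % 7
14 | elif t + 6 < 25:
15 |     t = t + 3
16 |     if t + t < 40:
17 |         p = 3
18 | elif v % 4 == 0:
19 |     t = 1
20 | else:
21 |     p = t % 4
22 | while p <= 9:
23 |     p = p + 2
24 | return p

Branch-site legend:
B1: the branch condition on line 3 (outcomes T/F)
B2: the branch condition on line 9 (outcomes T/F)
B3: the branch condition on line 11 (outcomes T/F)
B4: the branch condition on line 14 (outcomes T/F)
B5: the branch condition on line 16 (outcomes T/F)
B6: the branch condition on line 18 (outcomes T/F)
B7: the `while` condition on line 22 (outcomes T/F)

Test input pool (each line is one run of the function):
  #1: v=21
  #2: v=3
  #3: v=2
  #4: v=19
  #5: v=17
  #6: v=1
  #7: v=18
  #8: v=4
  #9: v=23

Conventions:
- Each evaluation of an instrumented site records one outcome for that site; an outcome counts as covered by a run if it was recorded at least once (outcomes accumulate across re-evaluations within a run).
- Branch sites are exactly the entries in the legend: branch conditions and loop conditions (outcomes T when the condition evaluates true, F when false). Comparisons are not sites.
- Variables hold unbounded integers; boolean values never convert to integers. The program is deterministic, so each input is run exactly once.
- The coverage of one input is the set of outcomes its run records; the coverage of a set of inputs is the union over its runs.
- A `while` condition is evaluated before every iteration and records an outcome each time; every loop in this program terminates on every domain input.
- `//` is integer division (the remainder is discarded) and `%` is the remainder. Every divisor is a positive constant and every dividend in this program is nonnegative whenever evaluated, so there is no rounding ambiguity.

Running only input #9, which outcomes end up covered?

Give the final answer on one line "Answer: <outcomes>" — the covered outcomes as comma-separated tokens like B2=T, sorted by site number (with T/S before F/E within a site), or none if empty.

Event log for input #9 (v=23):
  B1->F, B2->T, B3->F, B4->T, B5->T, B7->T, B7->T, B7->T, B7->T, B7->F
collecting distinct outcomes: B1=F, B2=T, B3=F, B4=T, B5=T, B7=T, B7=F

Answer: B1=F, B2=T, B3=F, B4=T, B5=T, B7=T, B7=F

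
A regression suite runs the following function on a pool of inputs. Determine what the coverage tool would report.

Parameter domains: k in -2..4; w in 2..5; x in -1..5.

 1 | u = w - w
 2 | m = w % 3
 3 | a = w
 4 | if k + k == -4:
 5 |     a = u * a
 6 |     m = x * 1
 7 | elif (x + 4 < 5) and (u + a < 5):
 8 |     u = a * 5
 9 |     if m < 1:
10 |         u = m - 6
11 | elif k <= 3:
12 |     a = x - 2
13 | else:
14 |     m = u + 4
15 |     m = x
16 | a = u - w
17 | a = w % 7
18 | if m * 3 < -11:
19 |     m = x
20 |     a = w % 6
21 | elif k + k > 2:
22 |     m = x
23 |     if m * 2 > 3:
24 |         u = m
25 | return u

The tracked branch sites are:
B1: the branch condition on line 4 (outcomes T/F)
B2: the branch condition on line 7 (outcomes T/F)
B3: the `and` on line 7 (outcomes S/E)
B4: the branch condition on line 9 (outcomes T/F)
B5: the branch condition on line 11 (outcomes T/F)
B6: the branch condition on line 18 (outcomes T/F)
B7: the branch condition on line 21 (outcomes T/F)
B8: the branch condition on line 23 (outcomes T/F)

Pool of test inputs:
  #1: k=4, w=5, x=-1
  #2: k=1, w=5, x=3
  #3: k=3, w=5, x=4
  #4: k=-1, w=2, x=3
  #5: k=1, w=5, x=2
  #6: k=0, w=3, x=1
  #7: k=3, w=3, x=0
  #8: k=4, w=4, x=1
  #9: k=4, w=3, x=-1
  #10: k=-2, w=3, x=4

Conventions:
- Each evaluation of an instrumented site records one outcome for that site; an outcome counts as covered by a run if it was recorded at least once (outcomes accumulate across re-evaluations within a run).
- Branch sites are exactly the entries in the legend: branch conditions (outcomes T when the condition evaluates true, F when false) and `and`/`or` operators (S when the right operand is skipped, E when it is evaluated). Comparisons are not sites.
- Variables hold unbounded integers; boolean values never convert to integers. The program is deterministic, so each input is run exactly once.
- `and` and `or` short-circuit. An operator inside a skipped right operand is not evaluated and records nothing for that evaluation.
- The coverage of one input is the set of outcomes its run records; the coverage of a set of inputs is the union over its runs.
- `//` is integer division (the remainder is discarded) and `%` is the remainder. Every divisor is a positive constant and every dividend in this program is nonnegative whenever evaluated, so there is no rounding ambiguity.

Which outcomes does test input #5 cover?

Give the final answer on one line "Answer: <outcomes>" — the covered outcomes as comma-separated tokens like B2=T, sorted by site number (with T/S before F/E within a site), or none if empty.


Tracing the run of input #5 (k=1, w=5, x=2):
  B1->F, B3->S, B2->F, B5->T, B6->F, B7->F
as a set, this run covers: B1=F, B2=F, B3=S, B5=T, B6=F, B7=F
Answer: B1=F, B2=F, B3=S, B5=T, B6=F, B7=F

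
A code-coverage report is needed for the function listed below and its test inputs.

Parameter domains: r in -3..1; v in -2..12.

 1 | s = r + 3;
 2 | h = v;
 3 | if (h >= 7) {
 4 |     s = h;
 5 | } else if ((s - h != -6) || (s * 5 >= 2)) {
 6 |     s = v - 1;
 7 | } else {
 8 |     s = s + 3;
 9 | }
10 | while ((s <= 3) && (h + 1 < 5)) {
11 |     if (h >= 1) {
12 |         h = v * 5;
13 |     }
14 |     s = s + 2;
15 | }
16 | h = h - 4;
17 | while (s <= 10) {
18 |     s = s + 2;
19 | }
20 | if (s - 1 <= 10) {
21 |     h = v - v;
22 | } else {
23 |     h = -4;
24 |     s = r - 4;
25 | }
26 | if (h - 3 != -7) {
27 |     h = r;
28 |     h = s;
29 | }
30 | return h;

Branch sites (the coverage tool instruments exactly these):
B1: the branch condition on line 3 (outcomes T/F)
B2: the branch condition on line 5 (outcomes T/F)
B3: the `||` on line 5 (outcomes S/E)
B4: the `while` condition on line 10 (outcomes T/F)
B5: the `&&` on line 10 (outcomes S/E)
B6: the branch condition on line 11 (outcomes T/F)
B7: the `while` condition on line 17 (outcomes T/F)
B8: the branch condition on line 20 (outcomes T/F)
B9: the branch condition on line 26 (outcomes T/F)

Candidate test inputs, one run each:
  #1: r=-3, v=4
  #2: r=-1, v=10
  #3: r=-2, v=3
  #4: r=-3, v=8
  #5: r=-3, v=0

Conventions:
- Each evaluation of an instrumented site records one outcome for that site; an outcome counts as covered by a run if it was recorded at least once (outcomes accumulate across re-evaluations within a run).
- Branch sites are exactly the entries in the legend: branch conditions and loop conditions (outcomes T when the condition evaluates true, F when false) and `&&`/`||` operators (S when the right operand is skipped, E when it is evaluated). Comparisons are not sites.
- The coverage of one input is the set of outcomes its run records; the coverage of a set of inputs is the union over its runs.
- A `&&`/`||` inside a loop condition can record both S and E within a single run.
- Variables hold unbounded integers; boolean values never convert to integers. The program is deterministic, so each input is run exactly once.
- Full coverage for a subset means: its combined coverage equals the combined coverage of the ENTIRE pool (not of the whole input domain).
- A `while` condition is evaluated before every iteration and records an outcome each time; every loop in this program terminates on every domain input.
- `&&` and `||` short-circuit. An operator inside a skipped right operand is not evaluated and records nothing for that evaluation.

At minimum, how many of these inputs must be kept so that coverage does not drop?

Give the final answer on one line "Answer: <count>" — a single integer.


test 1 (r=-3, v=4) fires B1->F, B3->S, B2->T, B5->E, B4->F, B7->T, B7->T, B7->T, B7->T, B7->F, B8->T, B9->T; hits B1=F, B2=T, B3=S, B4=F, B5=E, B7=T, B7=F, B8=T, B9=T
test 2 (r=-1, v=10) fires B1->T, B5->S, B4->F, B7->T, B7->F, B8->F, B9->F; hits B1=T, B4=F, B5=S, B7=T, B7=F, B8=F, B9=F
test 3 (r=-2, v=3) fires B1->F, B3->S, B2->T, B5->E, B4->T, B6->T, B5->S, B4->F, B7->T, B7->T, B7->T, B7->T, B7->F, B8->F, ...; hits B1=F, B2=T, B3=S, B4=T, B4=F, B5=S, B5=E, B6=T, B7=T, B7=F, B8=F, B9=F
test 4 (r=-3, v=8) fires B1->T, B5->S, B4->F, B7->T, B7->T, B7->F, B8->F, B9->F; hits B1=T, B4=F, B5=S, B7=T, B7=F, B8=F, B9=F
test 5 (r=-3, v=0) fires B1->F, B3->S, B2->T, B5->E, B4->T, B6->F, B5->E, B4->T, B6->F, B5->E, B4->T, B6->F, B5->S, B4->F, ...; hits B1=F, B2=T, B3=S, B4=T, B4=F, B5=S, B5=E, B6=F, B7=T, B7=F, B8=T, B9=T
pool-wide coverage (16 outcomes): B1=T, B1=F, B2=T, B3=S, B4=T, B4=F, B5=S, B5=E, B6=T, B6=F, B7=T, B7=F, B8=T, B8=F, B9=T, B9=F
size 1 is not enough: best union over all size-1 subsets is 12/16
size 2 is not enough: best union over all size-2 subsets is 15/16
size 3: inputs {2, 3, 5} cover all 16 outcomes, and no lexicographically smaller subset of this size does
Answer: 3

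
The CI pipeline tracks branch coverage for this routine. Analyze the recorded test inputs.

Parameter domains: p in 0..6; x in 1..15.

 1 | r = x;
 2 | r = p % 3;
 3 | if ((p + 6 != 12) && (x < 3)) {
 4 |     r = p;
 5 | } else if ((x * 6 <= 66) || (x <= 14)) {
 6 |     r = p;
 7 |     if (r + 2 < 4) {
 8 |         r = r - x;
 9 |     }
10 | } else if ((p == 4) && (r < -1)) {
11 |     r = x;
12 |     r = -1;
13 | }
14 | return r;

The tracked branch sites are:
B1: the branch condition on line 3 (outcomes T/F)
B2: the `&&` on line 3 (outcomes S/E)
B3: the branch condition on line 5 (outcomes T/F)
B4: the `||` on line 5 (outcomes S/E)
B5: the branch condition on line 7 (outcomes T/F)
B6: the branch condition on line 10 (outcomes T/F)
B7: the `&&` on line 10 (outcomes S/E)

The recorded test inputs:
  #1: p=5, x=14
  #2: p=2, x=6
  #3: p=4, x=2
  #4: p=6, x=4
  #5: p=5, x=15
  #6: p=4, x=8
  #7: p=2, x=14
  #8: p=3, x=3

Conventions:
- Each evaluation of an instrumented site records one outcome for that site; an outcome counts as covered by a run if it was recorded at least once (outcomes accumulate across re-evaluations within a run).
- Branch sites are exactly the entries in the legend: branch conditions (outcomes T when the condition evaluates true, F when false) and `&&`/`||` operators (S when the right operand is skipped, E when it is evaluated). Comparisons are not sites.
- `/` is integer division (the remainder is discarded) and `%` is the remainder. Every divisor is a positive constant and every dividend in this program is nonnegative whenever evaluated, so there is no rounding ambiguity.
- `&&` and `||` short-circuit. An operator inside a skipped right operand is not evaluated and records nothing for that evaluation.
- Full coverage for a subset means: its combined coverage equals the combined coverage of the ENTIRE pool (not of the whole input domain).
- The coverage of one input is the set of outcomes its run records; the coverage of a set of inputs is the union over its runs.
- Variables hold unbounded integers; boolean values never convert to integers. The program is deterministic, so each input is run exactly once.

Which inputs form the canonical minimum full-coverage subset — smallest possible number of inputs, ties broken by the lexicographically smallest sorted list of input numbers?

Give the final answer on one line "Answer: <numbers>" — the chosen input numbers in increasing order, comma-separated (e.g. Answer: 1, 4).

input #1, p=5, x=14: events B2->E, B1->F, B4->E, B3->T, B5->F; outcomes B1=F, B2=E, B3=T, B4=E, B5=F
input #2, p=2, x=6: events B2->E, B1->F, B4->S, B3->T, B5->F; outcomes B1=F, B2=E, B3=T, B4=S, B5=F
input #3, p=4, x=2: events B2->E, B1->T; outcomes B1=T, B2=E
input #4, p=6, x=4: events B2->S, B1->F, B4->S, B3->T, B5->F; outcomes B1=F, B2=S, B3=T, B4=S, B5=F
input #5, p=5, x=15: events B2->E, B1->F, B4->E, B3->F, B7->S, B6->F; outcomes B1=F, B2=E, B3=F, B4=E, B6=F, B7=S
input #6, p=4, x=8: events B2->E, B1->F, B4->S, B3->T, B5->F; outcomes B1=F, B2=E, B3=T, B4=S, B5=F
input #7, p=2, x=14: events B2->E, B1->F, B4->E, B3->T, B5->F; outcomes B1=F, B2=E, B3=T, B4=E, B5=F
input #8, p=3, x=3: events B2->E, B1->F, B4->S, B3->T, B5->F; outcomes B1=F, B2=E, B3=T, B4=S, B5=F
pool-wide coverage (11 outcomes): B1=T, B1=F, B2=S, B2=E, B3=T, B3=F, B4=S, B4=E, B5=F, B6=F, B7=S
checked all size-1 subsets: none covers 11 outcomes (max 6/11)
checked all size-2 subsets: none covers 11 outcomes (max 10/11)
at size 3, {3, 4, 5} reaches all 11 outcomes; every lexicographically earlier size-3 subset fails

Answer: 3, 4, 5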